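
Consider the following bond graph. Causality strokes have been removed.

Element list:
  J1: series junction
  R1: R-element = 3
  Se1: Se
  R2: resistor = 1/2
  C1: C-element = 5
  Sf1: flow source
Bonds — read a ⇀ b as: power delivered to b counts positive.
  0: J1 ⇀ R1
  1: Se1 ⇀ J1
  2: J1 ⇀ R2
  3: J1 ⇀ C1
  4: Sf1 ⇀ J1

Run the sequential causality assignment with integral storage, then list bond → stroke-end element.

b0 →J1
b1 →J1
b2 →J1
b3 →J1
b4 →Sf1

β1 stroke→J1  (Se1 fixes effort; stroke away)
β4 stroke→Sf1  (Sf1 (Sf) sets flow on bond)
β0 stroke→J1  (1-jn J1 has f-setter on 4)
β2 stroke→J1  (J1: bond 4 brought flow, rest push out)
β3 stroke→J1  (J1: bond 4 brought flow, rest push out)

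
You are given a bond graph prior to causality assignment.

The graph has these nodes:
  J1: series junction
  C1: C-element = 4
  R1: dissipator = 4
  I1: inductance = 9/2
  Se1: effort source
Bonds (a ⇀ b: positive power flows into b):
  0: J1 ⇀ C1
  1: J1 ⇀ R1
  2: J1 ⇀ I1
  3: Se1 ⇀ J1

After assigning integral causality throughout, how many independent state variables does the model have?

2  (C1, I1 all integral)

b3 |J1  (Se1 (Se) sets effort on bond)
b0 |J1  (C1: C, integral causality)
b2 |I1  (prefer integral on I1)
b1 |J1  (1-jn J1 has f-setter on 2)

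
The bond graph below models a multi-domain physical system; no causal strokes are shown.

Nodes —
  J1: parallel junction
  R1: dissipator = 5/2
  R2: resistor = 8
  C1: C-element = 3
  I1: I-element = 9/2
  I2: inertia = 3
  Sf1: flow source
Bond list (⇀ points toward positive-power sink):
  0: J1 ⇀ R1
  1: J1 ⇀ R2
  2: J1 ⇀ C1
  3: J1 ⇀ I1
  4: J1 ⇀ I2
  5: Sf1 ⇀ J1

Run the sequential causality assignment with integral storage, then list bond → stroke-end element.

b5 stroke at Sf1  (Sf1: flow source, stroke at near end)
b2 stroke at J1  (C1: C, integral causality)
b0 stroke at R1  (J1: bond 2 brought effort, rest push out)
b1 stroke at R2  (J1: bond 2 brought effort, rest push out)
b3 stroke at I1  (0-jn J1 has e-setter on 2)
b4 stroke at I2  (0-jn J1 has e-setter on 2)

bond 0 |R1
bond 1 |R2
bond 2 |J1
bond 3 |I1
bond 4 |I2
bond 5 |Sf1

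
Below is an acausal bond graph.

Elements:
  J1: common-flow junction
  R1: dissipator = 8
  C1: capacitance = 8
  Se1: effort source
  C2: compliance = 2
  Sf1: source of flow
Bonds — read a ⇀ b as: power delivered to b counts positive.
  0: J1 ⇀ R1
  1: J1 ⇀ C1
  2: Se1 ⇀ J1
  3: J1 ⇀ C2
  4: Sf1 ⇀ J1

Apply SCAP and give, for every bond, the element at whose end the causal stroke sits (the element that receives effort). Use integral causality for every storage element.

b2 →J1  (source Se1 imposes e)
b4 →Sf1  (Sf1 (Sf) sets flow on bond)
b0 →J1  (1-jn J1 has f-setter on 4)
b1 →J1  (1-jn J1 has f-setter on 4)
b3 →J1  (common-f at J1 fixed by 4)

β0 stroke at J1
β1 stroke at J1
β2 stroke at J1
β3 stroke at J1
β4 stroke at Sf1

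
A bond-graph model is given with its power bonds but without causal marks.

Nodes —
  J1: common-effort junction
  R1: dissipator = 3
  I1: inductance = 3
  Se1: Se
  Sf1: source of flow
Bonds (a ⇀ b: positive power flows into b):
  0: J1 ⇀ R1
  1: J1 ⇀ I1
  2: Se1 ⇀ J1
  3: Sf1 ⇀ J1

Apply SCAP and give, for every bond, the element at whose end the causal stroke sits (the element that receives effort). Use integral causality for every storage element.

β2 →J1  (source Se1 imposes e)
β3 →Sf1  (source Sf1 imposes f)
β0 →R1  (common-e at J1 fixed by 2)
β1 →I1  (common-e at J1 fixed by 2)

bond 0 →R1
bond 1 →I1
bond 2 →J1
bond 3 →Sf1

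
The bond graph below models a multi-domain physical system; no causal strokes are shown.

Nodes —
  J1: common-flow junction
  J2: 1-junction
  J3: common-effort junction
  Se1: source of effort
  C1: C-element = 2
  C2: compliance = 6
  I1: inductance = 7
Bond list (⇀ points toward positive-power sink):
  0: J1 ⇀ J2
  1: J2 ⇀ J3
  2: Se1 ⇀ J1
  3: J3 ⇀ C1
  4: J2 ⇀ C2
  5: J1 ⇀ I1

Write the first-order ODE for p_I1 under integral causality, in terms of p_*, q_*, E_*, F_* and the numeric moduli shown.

β2 |J1  (Se1 (Se) sets effort on bond)
β3 |J3  (C1: C, integral causality)
β1 |J2  (common-e at J3 fixed by 3)
β4 |J2  (prefer integral on C2)
β0 |J1  (J2: last free bond brings flow in)
β5 |I1  (closing 1-jn rule on J1)

dp_I1/dt = E_Se1 - q_C1/2 - q_C2/6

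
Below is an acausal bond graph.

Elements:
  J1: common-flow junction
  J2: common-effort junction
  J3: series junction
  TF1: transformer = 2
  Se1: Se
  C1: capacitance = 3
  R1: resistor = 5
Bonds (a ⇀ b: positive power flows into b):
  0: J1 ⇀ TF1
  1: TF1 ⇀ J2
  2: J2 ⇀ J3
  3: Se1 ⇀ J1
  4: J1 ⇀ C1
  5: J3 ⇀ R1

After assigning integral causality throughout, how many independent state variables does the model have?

b3 |J1  (Se1 fixes effort; stroke away)
b4 |J1  (C1: C, integral causality)
b0 |TF1  (closing 1-jn rule on J1)
b1 |J2  (TF TF1: opposite of bond 0)
b2 |J3  (0-jn J2 has e-setter on 1)
b5 |R1  (only one flow-in slot at J3)

1  (C1 all integral)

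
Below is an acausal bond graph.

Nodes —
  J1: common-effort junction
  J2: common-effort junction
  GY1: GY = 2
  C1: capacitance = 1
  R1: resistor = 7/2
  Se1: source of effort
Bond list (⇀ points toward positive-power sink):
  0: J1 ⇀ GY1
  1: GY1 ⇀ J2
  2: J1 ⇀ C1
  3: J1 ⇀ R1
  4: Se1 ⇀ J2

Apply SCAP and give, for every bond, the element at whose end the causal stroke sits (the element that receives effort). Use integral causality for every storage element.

#4 stroke at J2  (Se1 (Se) sets effort on bond)
#1 stroke at GY1  (common-e at J2 fixed by 4)
#0 stroke at GY1  (through GY1, causality inverts; strokes same side of GY1)
#2 stroke at J1  (C1 integral (e out))
#3 stroke at R1  (J1 effort already set via bond 2)

bond 0 stroke at GY1
bond 1 stroke at GY1
bond 2 stroke at J1
bond 3 stroke at R1
bond 4 stroke at J2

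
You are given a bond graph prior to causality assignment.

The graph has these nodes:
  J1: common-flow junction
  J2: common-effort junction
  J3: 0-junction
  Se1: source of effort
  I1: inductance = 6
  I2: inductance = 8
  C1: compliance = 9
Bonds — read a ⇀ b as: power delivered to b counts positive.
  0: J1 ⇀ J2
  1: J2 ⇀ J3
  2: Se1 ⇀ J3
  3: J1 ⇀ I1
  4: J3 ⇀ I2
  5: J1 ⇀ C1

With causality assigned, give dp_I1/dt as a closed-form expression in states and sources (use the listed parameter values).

dp_I1/dt = -E_Se1 - q_C1/9

bond 2 stroke→J3  (source Se1 imposes e)
bond 1 stroke→J2  (0-jn J3 has e-setter on 2)
bond 4 stroke→I2  (J3: bond 2 brought effort, rest push out)
bond 0 stroke→J1  (common-e at J2 fixed by 1)
bond 3 stroke→I1  (prefer integral on I1)
bond 5 stroke→J1  (common-f at J1 fixed by 3)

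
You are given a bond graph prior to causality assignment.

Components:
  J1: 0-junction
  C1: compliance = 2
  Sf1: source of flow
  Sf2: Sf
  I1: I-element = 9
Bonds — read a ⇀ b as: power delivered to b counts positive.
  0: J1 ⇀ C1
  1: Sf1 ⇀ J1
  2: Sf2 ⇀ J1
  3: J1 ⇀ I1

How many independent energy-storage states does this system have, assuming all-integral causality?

2  (C1, I1 all integral)

β1 →Sf1  (source Sf1 imposes f)
β2 →Sf2  (Sf2 (Sf) sets flow on bond)
β0 →J1  (prefer integral on C1)
β3 →I1  (J1: bond 0 brought effort, rest push out)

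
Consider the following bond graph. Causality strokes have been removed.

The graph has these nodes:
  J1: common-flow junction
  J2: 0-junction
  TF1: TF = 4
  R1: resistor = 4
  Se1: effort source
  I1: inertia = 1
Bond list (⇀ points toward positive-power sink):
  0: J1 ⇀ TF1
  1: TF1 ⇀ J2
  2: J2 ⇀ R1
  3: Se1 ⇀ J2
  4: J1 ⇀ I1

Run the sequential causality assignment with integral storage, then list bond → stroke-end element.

b3 stroke at J2  (source Se1 imposes e)
b1 stroke at TF1  (J2 effort already set via bond 3)
b2 stroke at R1  (J2 effort already set via bond 3)
b0 stroke at J1  (through TF1, causality passes straight; one stroke at TF1)
b4 stroke at I1  (only one flow-in slot at J1)

β0 |J1
β1 |TF1
β2 |R1
β3 |J2
β4 |I1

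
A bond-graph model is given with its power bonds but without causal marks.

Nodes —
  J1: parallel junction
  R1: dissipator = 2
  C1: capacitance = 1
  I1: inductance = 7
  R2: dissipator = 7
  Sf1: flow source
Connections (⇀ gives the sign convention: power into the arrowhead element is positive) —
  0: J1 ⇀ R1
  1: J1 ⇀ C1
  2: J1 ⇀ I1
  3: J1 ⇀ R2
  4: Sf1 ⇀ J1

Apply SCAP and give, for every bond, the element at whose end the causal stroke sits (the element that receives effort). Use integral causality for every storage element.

β0 stroke at R1
β1 stroke at J1
β2 stroke at I1
β3 stroke at R2
β4 stroke at Sf1

b4 →Sf1  (Sf1 fixes flow; stroke at Sf1)
b1 →J1  (C1 outputs effort q/C1)
b0 →R1  (J1: bond 1 brought effort, rest push out)
b2 →I1  (common-e at J1 fixed by 1)
b3 →R2  (J1: bond 1 brought effort, rest push out)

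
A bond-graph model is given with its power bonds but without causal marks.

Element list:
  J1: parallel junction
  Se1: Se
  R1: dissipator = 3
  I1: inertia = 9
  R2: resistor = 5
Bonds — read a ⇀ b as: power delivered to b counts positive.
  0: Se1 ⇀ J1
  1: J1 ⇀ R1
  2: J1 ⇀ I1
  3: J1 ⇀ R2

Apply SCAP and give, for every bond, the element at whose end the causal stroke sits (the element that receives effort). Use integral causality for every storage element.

b0 stroke→J1
b1 stroke→R1
b2 stroke→I1
b3 stroke→R2

β0 stroke at J1  (Se1: effort source, stroke at far end)
β1 stroke at R1  (0-jn J1 has e-setter on 0)
β2 stroke at I1  (0-jn J1 has e-setter on 0)
β3 stroke at R2  (0-jn J1 has e-setter on 0)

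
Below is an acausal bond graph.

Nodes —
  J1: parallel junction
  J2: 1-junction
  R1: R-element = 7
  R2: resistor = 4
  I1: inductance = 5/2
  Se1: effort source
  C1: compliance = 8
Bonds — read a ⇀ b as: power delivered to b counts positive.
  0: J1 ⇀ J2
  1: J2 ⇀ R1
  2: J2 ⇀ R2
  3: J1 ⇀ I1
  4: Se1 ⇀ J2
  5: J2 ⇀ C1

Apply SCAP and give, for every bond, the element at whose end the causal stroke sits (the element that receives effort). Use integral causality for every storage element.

b4 →J2  (source Se1 imposes e)
b3 →I1  (prefer integral on I1)
b0 →J1  (only one effort-in slot at J1)
b1 →J2  (J2: bond 0 brought flow, rest push out)
b2 →J2  (J2: bond 0 brought flow, rest push out)
b5 →J2  (common-f at J2 fixed by 0)

#0 stroke at J1
#1 stroke at J2
#2 stroke at J2
#3 stroke at I1
#4 stroke at J2
#5 stroke at J2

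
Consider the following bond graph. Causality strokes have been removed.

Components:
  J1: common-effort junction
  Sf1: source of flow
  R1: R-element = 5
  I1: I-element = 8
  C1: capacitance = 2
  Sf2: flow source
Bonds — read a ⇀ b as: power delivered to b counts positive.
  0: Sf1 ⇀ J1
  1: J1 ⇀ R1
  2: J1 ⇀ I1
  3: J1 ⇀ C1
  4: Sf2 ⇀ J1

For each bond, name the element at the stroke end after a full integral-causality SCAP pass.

b0 stroke→Sf1  (Sf1 fixes flow; stroke at Sf1)
b4 stroke→Sf2  (Sf2: flow source, stroke at near end)
b2 stroke→I1  (I1: I, integral causality)
b3 stroke→J1  (prefer integral on C1)
b1 stroke→R1  (common-e at J1 fixed by 3)

bond 0 →Sf1
bond 1 →R1
bond 2 →I1
bond 3 →J1
bond 4 →Sf2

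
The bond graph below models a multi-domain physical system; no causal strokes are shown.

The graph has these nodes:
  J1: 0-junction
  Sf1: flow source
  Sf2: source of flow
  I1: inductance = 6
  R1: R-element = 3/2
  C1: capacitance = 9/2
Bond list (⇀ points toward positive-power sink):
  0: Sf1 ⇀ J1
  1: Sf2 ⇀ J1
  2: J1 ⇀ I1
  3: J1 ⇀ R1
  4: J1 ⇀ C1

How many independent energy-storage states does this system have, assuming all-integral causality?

2  (C1, I1 all integral)

bond 0 stroke→Sf1  (Sf1: flow source, stroke at near end)
bond 1 stroke→Sf2  (Sf2 (Sf) sets flow on bond)
bond 2 stroke→I1  (I1 outputs flow p/I1)
bond 4 stroke→J1  (C1: C, integral causality)
bond 3 stroke→R1  (J1: bond 4 brought effort, rest push out)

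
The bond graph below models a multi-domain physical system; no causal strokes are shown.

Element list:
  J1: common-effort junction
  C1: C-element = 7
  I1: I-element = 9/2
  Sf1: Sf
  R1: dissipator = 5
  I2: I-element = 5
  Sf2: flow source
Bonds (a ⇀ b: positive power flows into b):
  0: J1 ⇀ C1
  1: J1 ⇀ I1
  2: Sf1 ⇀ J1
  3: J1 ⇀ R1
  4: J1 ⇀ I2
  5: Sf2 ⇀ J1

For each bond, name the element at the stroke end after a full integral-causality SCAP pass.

#0 →J1
#1 →I1
#2 →Sf1
#3 →R1
#4 →I2
#5 →Sf2

bond 2 |Sf1  (Sf1 fixes flow; stroke at Sf1)
bond 5 |Sf2  (Sf2 (Sf) sets flow on bond)
bond 0 |J1  (C1: C, integral causality)
bond 1 |I1  (0-jn J1 has e-setter on 0)
bond 3 |R1  (J1 effort already set via bond 0)
bond 4 |I2  (0-jn J1 has e-setter on 0)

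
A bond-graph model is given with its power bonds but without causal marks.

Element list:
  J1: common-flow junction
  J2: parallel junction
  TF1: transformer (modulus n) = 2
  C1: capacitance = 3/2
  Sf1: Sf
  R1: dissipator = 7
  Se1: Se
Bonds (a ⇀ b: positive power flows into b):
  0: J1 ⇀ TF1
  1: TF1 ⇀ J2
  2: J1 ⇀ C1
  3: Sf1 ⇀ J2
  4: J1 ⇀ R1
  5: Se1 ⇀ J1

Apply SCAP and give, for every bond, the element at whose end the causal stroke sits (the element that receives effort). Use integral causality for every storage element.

b0 stroke→TF1
b1 stroke→J2
b2 stroke→J1
b3 stroke→Sf1
b4 stroke→J1
b5 stroke→J1

bond 3 stroke→Sf1  (source Sf1 imposes f)
bond 5 stroke→J1  (source Se1 imposes e)
bond 1 stroke→J2  (only one effort-in slot at J2)
bond 0 stroke→TF1  (TF1: transformer flips bond 1)
bond 2 stroke→J1  (J1 flow already set via bond 0)
bond 4 stroke→J1  (J1: bond 0 brought flow, rest push out)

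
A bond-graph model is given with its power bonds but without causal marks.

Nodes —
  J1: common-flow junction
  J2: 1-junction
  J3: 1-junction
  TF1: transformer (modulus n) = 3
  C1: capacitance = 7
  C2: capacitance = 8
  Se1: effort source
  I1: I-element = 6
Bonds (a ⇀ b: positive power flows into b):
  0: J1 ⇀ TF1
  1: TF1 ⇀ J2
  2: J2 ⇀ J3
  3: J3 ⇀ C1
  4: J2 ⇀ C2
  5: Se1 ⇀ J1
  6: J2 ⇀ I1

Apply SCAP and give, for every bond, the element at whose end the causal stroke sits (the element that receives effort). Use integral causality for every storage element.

β0 |TF1
β1 |J2
β2 |J2
β3 |J3
β4 |J2
β5 |J1
β6 |I1

β5 →J1  (source Se1 imposes e)
β0 →TF1  (J1 needs exactly one f-in)
β1 →J2  (TF TF1: opposite of bond 0)
β3 →J3  (C1: C, integral causality)
β2 →J2  (J3: last free bond brings flow in)
β4 →J2  (prefer integral on C2)
β6 →I1  (J2 needs exactly one f-in)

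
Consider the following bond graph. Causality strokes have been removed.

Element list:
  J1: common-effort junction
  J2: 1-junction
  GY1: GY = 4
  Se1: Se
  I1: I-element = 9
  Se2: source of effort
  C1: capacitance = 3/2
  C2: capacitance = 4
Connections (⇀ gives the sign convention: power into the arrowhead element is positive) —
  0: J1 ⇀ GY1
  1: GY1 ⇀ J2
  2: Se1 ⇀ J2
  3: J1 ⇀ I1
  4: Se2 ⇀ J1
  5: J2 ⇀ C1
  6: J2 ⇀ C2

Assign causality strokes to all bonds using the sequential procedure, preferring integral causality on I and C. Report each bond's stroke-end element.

bond 0 stroke→GY1
bond 1 stroke→GY1
bond 2 stroke→J2
bond 3 stroke→I1
bond 4 stroke→J1
bond 5 stroke→J2
bond 6 stroke→J2

#2 stroke at J2  (Se1: effort source, stroke at far end)
#4 stroke at J1  (Se2 fixes effort; stroke away)
#0 stroke at GY1  (0-jn J1 has e-setter on 4)
#3 stroke at I1  (0-jn J1 has e-setter on 4)
#1 stroke at GY1  (GY1: gyrator matches bond 0)
#5 stroke at J2  (J2: bond 1 brought flow, rest push out)
#6 stroke at J2  (J2: bond 1 brought flow, rest push out)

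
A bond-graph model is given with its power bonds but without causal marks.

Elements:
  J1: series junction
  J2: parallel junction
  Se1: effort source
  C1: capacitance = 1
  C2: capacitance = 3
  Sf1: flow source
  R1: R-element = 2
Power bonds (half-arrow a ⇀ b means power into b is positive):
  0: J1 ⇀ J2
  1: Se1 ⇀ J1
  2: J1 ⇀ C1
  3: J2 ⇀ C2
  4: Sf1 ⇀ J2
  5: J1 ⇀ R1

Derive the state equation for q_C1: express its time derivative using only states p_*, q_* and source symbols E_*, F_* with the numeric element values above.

β1 →J1  (Se1 (Se) sets effort on bond)
β4 →Sf1  (Sf1: flow source, stroke at near end)
β2 →J1  (prefer integral on C1)
β3 →J2  (C2: C, integral causality)
β0 →J1  (0-jn J2 has e-setter on 3)
β5 →R1  (J1: last free bond brings flow in)

dq_C1/dt = E_Se1/2 - q_C1/2 - q_C2/6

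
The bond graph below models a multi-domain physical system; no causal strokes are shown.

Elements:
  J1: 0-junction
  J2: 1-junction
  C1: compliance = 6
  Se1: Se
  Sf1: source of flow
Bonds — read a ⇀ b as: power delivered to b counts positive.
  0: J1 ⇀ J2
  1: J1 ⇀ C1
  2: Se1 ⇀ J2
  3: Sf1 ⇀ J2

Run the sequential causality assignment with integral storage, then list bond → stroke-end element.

β2 stroke→J2  (source Se1 imposes e)
β3 stroke→Sf1  (Sf1 fixes flow; stroke at Sf1)
β0 stroke→J2  (J2: bond 3 brought flow, rest push out)
β1 stroke→J1  (closing 0-jn rule on J1)

bond 0 stroke→J2
bond 1 stroke→J1
bond 2 stroke→J2
bond 3 stroke→Sf1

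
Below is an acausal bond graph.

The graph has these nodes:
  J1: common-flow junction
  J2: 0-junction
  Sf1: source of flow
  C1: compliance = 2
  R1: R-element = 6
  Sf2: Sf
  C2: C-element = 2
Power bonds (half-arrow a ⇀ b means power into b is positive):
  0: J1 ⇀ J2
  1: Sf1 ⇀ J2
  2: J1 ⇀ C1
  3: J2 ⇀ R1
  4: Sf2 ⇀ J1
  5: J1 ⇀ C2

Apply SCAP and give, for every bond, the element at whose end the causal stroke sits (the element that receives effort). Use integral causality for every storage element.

β1 stroke→Sf1  (Sf1 fixes flow; stroke at Sf1)
β4 stroke→Sf2  (Sf2: flow source, stroke at near end)
β0 stroke→J1  (J1 flow already set via bond 4)
β2 stroke→J1  (J1 flow already set via bond 4)
β5 stroke→J1  (J1: bond 4 brought flow, rest push out)
β3 stroke→J2  (J2: last free bond brings effort in)

b0 stroke at J1
b1 stroke at Sf1
b2 stroke at J1
b3 stroke at J2
b4 stroke at Sf2
b5 stroke at J1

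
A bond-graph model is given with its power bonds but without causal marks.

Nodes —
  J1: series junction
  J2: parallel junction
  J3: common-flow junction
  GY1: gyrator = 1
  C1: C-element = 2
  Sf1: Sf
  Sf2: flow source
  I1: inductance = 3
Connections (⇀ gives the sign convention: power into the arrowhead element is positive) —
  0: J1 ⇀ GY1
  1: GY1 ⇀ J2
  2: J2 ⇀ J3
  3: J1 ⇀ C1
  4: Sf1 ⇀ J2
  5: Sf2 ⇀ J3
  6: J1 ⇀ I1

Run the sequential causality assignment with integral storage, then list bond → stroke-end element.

#4 →Sf1  (Sf1 fixes flow; stroke at Sf1)
#5 →Sf2  (source Sf2 imposes f)
#2 →J3  (J3: bond 5 brought flow, rest push out)
#1 →J2  (closing 0-jn rule on J2)
#0 →J1  (through GY1, causality inverts; strokes same side of GY1)
#3 →J1  (C1: C, integral causality)
#6 →I1  (closing 1-jn rule on J1)

β0 stroke at J1
β1 stroke at J2
β2 stroke at J3
β3 stroke at J1
β4 stroke at Sf1
β5 stroke at Sf2
β6 stroke at I1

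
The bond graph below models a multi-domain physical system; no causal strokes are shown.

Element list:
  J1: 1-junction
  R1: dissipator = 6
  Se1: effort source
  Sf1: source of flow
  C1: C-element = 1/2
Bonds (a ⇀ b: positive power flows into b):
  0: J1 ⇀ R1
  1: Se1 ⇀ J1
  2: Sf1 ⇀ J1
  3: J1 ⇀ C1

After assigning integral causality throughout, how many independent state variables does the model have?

1  (C1 all integral)

b1 stroke→J1  (Se1: effort source, stroke at far end)
b2 stroke→Sf1  (source Sf1 imposes f)
b0 stroke→J1  (J1: bond 2 brought flow, rest push out)
b3 stroke→J1  (common-f at J1 fixed by 2)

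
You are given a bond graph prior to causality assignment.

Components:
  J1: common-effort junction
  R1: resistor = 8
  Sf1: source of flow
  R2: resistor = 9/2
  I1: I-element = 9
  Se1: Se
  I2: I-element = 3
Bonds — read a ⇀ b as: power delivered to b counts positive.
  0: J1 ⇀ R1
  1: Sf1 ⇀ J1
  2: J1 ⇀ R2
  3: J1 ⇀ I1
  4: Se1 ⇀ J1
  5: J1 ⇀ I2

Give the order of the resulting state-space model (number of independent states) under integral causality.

2  (I1, I2 all integral)

#1 →Sf1  (source Sf1 imposes f)
#4 →J1  (Se1 fixes effort; stroke away)
#0 →R1  (0-jn J1 has e-setter on 4)
#2 →R2  (common-e at J1 fixed by 4)
#3 →I1  (common-e at J1 fixed by 4)
#5 →I2  (J1: bond 4 brought effort, rest push out)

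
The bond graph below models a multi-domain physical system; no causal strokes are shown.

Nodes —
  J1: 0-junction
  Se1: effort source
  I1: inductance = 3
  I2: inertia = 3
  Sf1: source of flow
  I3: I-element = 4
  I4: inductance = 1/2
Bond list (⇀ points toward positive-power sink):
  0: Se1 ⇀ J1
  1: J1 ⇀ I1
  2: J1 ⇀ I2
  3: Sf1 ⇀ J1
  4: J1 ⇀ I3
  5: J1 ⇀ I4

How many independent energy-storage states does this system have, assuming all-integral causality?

4  (I1, I2, I3, I4 all integral)

#0 stroke→J1  (Se1 fixes effort; stroke away)
#3 stroke→Sf1  (Sf1: flow source, stroke at near end)
#1 stroke→I1  (J1: bond 0 brought effort, rest push out)
#2 stroke→I2  (0-jn J1 has e-setter on 0)
#4 stroke→I3  (common-e at J1 fixed by 0)
#5 stroke→I4  (J1: bond 0 brought effort, rest push out)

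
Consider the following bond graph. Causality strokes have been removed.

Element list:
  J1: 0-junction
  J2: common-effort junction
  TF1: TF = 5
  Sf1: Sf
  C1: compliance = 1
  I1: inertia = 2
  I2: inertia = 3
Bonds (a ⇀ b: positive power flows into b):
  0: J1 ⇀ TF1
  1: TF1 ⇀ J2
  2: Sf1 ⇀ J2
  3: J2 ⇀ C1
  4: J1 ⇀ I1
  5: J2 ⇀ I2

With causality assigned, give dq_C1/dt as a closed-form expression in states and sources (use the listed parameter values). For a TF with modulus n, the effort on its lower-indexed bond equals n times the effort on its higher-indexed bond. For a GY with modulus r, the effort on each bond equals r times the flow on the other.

dq_C1/dt = F_Sf1 - 5*p_I1/2 - p_I2/3

β2 stroke at Sf1  (Sf1 (Sf) sets flow on bond)
β3 stroke at J2  (C1: C, integral causality)
β1 stroke at TF1  (0-jn J2 has e-setter on 3)
β5 stroke at I2  (J2 effort already set via bond 3)
β0 stroke at J1  (TF1 one-in-one-out from 1)
β4 stroke at I1  (J1 effort already set via bond 0)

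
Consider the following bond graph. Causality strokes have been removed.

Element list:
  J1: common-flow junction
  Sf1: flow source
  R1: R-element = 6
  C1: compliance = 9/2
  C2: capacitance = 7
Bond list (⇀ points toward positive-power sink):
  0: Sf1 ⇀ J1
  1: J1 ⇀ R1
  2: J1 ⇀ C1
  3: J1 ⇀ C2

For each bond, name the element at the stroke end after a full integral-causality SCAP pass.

#0 →Sf1  (Sf1 (Sf) sets flow on bond)
#1 →J1  (J1: bond 0 brought flow, rest push out)
#2 →J1  (1-jn J1 has f-setter on 0)
#3 →J1  (common-f at J1 fixed by 0)

β0 →Sf1
β1 →J1
β2 →J1
β3 →J1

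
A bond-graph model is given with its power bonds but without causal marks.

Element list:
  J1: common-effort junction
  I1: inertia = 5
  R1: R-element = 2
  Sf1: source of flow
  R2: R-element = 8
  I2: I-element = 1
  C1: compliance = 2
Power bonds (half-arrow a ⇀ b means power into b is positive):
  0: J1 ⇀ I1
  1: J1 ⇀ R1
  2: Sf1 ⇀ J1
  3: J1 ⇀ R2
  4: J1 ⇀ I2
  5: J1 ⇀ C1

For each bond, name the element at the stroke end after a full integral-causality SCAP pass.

#0 →I1
#1 →R1
#2 →Sf1
#3 →R2
#4 →I2
#5 →J1

bond 2 →Sf1  (Sf1 fixes flow; stroke at Sf1)
bond 0 →I1  (I1 outputs flow p/I1)
bond 4 →I2  (I2: I, integral causality)
bond 5 →J1  (prefer integral on C1)
bond 1 →R1  (common-e at J1 fixed by 5)
bond 3 →R2  (J1: bond 5 brought effort, rest push out)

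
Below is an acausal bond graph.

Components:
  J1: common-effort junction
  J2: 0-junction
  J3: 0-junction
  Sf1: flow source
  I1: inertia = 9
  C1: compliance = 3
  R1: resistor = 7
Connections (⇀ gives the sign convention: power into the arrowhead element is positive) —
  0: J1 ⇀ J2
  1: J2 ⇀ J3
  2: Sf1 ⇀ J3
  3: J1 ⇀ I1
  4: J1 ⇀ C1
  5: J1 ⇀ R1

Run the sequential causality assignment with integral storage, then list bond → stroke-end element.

β2 →Sf1  (Sf1: flow source, stroke at near end)
β1 →J3  (closing 0-jn rule on J3)
β0 →J2  (J2 needs exactly one e-in)
β3 →I1  (I1 integral (f out))
β4 →J1  (C1: C, integral causality)
β5 →R1  (J1 effort already set via bond 4)

#0 stroke at J2
#1 stroke at J3
#2 stroke at Sf1
#3 stroke at I1
#4 stroke at J1
#5 stroke at R1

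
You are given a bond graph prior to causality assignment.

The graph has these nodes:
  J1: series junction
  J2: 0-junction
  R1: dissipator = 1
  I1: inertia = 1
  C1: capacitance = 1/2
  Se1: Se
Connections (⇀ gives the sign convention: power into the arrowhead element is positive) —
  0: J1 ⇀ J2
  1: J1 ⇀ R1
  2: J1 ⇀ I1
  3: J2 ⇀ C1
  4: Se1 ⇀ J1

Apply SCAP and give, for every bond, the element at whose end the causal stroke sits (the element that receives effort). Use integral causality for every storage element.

β0 stroke at J1
β1 stroke at J1
β2 stroke at I1
β3 stroke at J2
β4 stroke at J1

β4 stroke at J1  (Se1 (Se) sets effort on bond)
β2 stroke at I1  (I1 integral (f out))
β0 stroke at J1  (J1 flow already set via bond 2)
β1 stroke at J1  (1-jn J1 has f-setter on 2)
β3 stroke at J2  (J2: last free bond brings effort in)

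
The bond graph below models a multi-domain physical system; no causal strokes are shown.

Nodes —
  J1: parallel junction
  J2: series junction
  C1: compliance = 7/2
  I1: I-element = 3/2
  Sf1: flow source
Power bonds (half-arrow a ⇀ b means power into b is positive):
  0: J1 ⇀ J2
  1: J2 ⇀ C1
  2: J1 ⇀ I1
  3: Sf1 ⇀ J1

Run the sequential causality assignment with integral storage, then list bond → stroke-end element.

#0 →J1
#1 →J2
#2 →I1
#3 →Sf1

b3 |Sf1  (Sf1 (Sf) sets flow on bond)
b1 |J2  (C1: C, integral causality)
b0 |J1  (J2: last free bond brings flow in)
b2 |I1  (common-e at J1 fixed by 0)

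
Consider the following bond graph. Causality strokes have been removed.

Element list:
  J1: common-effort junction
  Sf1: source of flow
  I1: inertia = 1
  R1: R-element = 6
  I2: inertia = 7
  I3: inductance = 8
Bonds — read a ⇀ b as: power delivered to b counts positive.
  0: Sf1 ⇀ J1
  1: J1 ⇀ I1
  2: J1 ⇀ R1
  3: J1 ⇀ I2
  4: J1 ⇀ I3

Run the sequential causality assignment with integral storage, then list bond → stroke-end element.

#0 →Sf1  (Sf1 fixes flow; stroke at Sf1)
#1 →I1  (I1 outputs flow p/I1)
#3 →I2  (I2 outputs flow p/I2)
#4 →I3  (prefer integral on I3)
#2 →J1  (J1 needs exactly one e-in)

b0 |Sf1
b1 |I1
b2 |J1
b3 |I2
b4 |I3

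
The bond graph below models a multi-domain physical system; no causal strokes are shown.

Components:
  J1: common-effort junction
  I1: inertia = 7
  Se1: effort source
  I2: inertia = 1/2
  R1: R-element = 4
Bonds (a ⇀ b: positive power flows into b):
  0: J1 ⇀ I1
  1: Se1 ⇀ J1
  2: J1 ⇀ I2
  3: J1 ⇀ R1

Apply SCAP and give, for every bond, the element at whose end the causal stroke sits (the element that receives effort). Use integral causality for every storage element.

β1 stroke→J1  (source Se1 imposes e)
β0 stroke→I1  (0-jn J1 has e-setter on 1)
β2 stroke→I2  (0-jn J1 has e-setter on 1)
β3 stroke→R1  (J1: bond 1 brought effort, rest push out)

#0 →I1
#1 →J1
#2 →I2
#3 →R1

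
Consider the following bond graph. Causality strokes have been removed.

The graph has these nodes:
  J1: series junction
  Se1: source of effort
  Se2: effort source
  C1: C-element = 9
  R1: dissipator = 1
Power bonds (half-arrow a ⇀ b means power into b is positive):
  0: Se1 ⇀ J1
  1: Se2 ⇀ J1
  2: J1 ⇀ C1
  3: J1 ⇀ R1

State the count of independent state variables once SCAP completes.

β0 stroke→J1  (Se1 (Se) sets effort on bond)
β1 stroke→J1  (Se2 fixes effort; stroke away)
β2 stroke→J1  (prefer integral on C1)
β3 stroke→R1  (only one flow-in slot at J1)

1  (C1 all integral)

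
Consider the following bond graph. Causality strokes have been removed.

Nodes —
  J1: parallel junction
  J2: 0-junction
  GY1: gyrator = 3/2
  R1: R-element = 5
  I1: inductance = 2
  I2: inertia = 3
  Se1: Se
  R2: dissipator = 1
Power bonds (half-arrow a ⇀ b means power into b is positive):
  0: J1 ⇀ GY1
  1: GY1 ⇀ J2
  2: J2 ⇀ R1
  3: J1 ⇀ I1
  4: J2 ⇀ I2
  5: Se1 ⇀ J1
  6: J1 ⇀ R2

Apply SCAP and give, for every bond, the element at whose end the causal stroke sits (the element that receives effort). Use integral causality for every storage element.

bond 0 →GY1
bond 1 →GY1
bond 2 →J2
bond 3 →I1
bond 4 →I2
bond 5 →J1
bond 6 →R2

b5 |J1  (Se1 (Se) sets effort on bond)
b0 |GY1  (0-jn J1 has e-setter on 5)
b3 |I1  (J1: bond 5 brought effort, rest push out)
b6 |R2  (0-jn J1 has e-setter on 5)
b1 |GY1  (GY GY1: same side as bond 0)
b4 |I2  (I2 outputs flow p/I2)
b2 |J2  (closing 0-jn rule on J2)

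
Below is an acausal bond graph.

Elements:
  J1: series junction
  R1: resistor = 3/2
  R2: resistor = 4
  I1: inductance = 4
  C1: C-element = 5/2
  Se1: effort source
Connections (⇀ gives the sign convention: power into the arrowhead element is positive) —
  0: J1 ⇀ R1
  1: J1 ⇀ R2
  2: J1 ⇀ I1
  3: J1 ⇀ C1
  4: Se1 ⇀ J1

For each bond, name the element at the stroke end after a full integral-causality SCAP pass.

bond 0 →J1
bond 1 →J1
bond 2 →I1
bond 3 →J1
bond 4 →J1

bond 4 |J1  (Se1 fixes effort; stroke away)
bond 2 |I1  (I1 integral (f out))
bond 0 |J1  (J1: bond 2 brought flow, rest push out)
bond 1 |J1  (1-jn J1 has f-setter on 2)
bond 3 |J1  (1-jn J1 has f-setter on 2)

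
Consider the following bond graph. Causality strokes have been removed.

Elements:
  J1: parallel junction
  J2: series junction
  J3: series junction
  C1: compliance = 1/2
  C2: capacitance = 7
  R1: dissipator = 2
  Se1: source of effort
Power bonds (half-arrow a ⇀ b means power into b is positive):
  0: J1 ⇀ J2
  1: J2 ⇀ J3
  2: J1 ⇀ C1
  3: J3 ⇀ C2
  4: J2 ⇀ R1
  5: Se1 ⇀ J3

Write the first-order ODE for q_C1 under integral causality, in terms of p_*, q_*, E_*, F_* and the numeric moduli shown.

β5 stroke→J3  (Se1 (Se) sets effort on bond)
β2 stroke→J1  (C1: C, integral causality)
β0 stroke→J2  (J1: bond 2 brought effort, rest push out)
β3 stroke→J3  (C2 outputs effort q/C2)
β1 stroke→J2  (only one flow-in slot at J3)
β4 stroke→R1  (only one flow-in slot at J2)

dq_C1/dt = -E_Se1/2 - q_C1 + q_C2/14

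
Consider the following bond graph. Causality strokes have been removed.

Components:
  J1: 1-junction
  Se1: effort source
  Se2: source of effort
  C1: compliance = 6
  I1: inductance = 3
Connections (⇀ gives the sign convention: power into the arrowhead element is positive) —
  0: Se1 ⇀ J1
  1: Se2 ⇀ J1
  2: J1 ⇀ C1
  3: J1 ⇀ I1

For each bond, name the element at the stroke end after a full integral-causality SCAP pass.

b0 →J1
b1 →J1
b2 →J1
b3 →I1

bond 0 stroke at J1  (Se1 (Se) sets effort on bond)
bond 1 stroke at J1  (Se2: effort source, stroke at far end)
bond 2 stroke at J1  (C1 integral (e out))
bond 3 stroke at I1  (J1: last free bond brings flow in)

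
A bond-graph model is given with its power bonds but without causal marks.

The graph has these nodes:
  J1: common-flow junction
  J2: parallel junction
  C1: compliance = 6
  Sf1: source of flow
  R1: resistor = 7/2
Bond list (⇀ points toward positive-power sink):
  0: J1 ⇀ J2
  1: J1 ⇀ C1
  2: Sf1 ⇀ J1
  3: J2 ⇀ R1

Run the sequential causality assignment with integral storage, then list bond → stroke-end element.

β0 |J1
β1 |J1
β2 |Sf1
β3 |J2

b2 stroke at Sf1  (source Sf1 imposes f)
b0 stroke at J1  (common-f at J1 fixed by 2)
b1 stroke at J1  (common-f at J1 fixed by 2)
b3 stroke at J2  (closing 0-jn rule on J2)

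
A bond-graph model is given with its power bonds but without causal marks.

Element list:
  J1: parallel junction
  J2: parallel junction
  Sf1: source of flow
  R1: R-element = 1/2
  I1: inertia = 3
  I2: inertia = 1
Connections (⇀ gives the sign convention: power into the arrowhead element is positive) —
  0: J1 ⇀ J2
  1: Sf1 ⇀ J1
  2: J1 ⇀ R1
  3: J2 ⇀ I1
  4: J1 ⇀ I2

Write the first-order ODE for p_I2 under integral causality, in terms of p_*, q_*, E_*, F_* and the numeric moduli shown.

#1 |Sf1  (Sf1: flow source, stroke at near end)
#3 |I1  (I1 integral (f out))
#0 |J2  (only one effort-in slot at J2)
#4 |I2  (prefer integral on I2)
#2 |J1  (only one effort-in slot at J1)

dp_I2/dt = F_Sf1/2 - p_I1/6 - p_I2/2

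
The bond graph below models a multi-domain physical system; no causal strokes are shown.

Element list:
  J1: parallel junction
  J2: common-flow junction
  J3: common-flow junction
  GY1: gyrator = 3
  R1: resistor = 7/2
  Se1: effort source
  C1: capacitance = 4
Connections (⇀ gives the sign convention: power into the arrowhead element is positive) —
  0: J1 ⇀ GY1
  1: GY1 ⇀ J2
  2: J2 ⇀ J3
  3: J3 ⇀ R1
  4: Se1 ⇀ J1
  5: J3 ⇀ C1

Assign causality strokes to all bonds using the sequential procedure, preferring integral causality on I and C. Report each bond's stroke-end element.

bond 0 stroke at GY1
bond 1 stroke at GY1
bond 2 stroke at J2
bond 3 stroke at J3
bond 4 stroke at J1
bond 5 stroke at J3

bond 4 stroke→J1  (Se1 fixes effort; stroke away)
bond 0 stroke→GY1  (J1 effort already set via bond 4)
bond 1 stroke→GY1  (GY GY1: same side as bond 0)
bond 2 stroke→J2  (J2 flow already set via bond 1)
bond 3 stroke→J3  (common-f at J3 fixed by 2)
bond 5 stroke→J3  (J3 flow already set via bond 2)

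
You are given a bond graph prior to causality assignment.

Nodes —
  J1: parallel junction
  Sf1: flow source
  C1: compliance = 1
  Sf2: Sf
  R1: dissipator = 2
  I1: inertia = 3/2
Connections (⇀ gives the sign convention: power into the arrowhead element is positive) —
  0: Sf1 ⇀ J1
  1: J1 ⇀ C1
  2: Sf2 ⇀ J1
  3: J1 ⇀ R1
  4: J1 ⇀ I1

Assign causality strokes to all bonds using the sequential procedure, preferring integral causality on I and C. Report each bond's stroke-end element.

#0 |Sf1
#1 |J1
#2 |Sf2
#3 |R1
#4 |I1

b0 stroke→Sf1  (Sf1 (Sf) sets flow on bond)
b2 stroke→Sf2  (Sf2: flow source, stroke at near end)
b1 stroke→J1  (prefer integral on C1)
b3 stroke→R1  (common-e at J1 fixed by 1)
b4 stroke→I1  (common-e at J1 fixed by 1)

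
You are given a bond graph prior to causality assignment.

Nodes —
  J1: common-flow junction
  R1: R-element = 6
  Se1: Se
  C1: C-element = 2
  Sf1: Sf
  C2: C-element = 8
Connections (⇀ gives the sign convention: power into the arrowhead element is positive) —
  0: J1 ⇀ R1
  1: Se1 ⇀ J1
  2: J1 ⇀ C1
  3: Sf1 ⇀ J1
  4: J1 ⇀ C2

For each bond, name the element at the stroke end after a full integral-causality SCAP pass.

β0 stroke at J1
β1 stroke at J1
β2 stroke at J1
β3 stroke at Sf1
β4 stroke at J1

bond 1 →J1  (source Se1 imposes e)
bond 3 →Sf1  (Sf1: flow source, stroke at near end)
bond 0 →J1  (J1 flow already set via bond 3)
bond 2 →J1  (common-f at J1 fixed by 3)
bond 4 →J1  (1-jn J1 has f-setter on 3)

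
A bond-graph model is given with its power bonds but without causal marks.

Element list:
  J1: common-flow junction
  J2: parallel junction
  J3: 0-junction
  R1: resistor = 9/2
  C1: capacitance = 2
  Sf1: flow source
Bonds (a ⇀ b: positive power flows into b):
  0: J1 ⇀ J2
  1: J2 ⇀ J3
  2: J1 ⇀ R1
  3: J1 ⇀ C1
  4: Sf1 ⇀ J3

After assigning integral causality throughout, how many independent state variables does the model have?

β4 stroke at Sf1  (Sf1 (Sf) sets flow on bond)
β1 stroke at J3  (closing 0-jn rule on J3)
β0 stroke at J2  (only one effort-in slot at J2)
β2 stroke at J1  (J1: bond 0 brought flow, rest push out)
β3 stroke at J1  (J1: bond 0 brought flow, rest push out)

1  (C1 all integral)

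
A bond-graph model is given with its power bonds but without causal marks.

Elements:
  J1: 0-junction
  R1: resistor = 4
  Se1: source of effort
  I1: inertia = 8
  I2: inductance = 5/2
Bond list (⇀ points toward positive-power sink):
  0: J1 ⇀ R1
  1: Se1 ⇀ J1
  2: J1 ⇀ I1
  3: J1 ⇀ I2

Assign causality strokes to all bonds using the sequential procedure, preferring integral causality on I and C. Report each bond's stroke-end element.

bond 1 →J1  (Se1: effort source, stroke at far end)
bond 0 →R1  (J1: bond 1 brought effort, rest push out)
bond 2 →I1  (J1 effort already set via bond 1)
bond 3 →I2  (0-jn J1 has e-setter on 1)

β0 |R1
β1 |J1
β2 |I1
β3 |I2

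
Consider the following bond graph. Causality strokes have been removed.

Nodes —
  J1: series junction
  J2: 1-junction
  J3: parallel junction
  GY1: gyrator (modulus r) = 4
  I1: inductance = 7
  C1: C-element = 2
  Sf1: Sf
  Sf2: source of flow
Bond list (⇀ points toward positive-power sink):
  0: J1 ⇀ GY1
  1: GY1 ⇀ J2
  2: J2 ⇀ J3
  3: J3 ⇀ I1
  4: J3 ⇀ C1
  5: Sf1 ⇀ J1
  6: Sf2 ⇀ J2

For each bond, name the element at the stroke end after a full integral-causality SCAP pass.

#0 |J1
#1 |J2
#2 |J2
#3 |I1
#4 |J3
#5 |Sf1
#6 |Sf2

β5 stroke→Sf1  (Sf1: flow source, stroke at near end)
β6 stroke→Sf2  (Sf2: flow source, stroke at near end)
β0 stroke→J1  (J1: bond 5 brought flow, rest push out)
β1 stroke→J2  (J2 flow already set via bond 6)
β2 stroke→J2  (common-f at J2 fixed by 6)
β3 stroke→I1  (I1 outputs flow p/I1)
β4 stroke→J3  (only one effort-in slot at J3)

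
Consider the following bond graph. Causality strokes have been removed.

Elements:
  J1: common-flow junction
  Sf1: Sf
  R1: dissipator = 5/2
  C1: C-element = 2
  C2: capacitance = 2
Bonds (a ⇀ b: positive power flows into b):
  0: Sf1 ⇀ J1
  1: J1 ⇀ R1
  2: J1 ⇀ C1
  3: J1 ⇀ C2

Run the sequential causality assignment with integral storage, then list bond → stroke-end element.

b0 →Sf1  (Sf1 fixes flow; stroke at Sf1)
b1 →J1  (1-jn J1 has f-setter on 0)
b2 →J1  (J1: bond 0 brought flow, rest push out)
b3 →J1  (1-jn J1 has f-setter on 0)

b0 →Sf1
b1 →J1
b2 →J1
b3 →J1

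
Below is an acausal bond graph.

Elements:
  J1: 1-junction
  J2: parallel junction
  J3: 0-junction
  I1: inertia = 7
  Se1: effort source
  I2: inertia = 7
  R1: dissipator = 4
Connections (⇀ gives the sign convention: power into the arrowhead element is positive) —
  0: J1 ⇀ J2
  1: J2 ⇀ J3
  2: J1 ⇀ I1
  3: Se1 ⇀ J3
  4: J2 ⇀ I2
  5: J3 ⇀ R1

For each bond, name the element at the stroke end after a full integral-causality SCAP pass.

b0 stroke at J1
b1 stroke at J2
b2 stroke at I1
b3 stroke at J3
b4 stroke at I2
b5 stroke at R1

β3 stroke at J3  (source Se1 imposes e)
β1 stroke at J2  (J3: bond 3 brought effort, rest push out)
β5 stroke at R1  (common-e at J3 fixed by 3)
β0 stroke at J1  (common-e at J2 fixed by 1)
β4 stroke at I2  (J2 effort already set via bond 1)
β2 stroke at I1  (only one flow-in slot at J1)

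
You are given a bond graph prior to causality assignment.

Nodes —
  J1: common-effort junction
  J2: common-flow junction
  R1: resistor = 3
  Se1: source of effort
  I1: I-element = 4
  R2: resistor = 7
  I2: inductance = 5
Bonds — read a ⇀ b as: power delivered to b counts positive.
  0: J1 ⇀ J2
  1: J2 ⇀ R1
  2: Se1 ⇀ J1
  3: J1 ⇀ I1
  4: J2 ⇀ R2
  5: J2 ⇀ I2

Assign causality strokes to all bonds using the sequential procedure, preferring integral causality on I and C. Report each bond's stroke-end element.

bond 2 →J1  (Se1 fixes effort; stroke away)
bond 0 →J2  (0-jn J1 has e-setter on 2)
bond 3 →I1  (J1 effort already set via bond 2)
bond 5 →I2  (I2 outputs flow p/I2)
bond 1 →J2  (J2: bond 5 brought flow, rest push out)
bond 4 →J2  (common-f at J2 fixed by 5)

b0 stroke→J2
b1 stroke→J2
b2 stroke→J1
b3 stroke→I1
b4 stroke→J2
b5 stroke→I2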